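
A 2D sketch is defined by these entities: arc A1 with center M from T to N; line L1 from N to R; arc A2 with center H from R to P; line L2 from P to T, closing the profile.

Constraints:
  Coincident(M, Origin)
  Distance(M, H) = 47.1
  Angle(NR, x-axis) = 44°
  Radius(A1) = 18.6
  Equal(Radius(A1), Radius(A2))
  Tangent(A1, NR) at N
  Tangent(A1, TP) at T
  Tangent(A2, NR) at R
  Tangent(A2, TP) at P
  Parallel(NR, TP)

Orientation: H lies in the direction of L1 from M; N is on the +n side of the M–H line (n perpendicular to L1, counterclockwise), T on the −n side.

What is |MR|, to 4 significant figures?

50.64

The slot axis is L1's direction at 44.0°, so u = (cos 44.0°, sin 44.0°) = (0.7193, 0.6947) and n = (−sin 44.0°, cos 44.0°) = (-0.6947, 0.7193). M is at the origin and H lies 47.1 along u from M, so H = 47.1·u = (33.88, 32.72). Tangency of A1 to both parallel lines with radius 18.6 puts N and T at M ± 18.6·n: N = (-12.92, 13.38), T = (12.92, -13.38). Equal radii place R and P the same way about H: R = H + 18.6·n = (20.96, 46.10), P = H − 18.6·n = (46.80, 19.34). Then |MR| = |R − M| = 50.64.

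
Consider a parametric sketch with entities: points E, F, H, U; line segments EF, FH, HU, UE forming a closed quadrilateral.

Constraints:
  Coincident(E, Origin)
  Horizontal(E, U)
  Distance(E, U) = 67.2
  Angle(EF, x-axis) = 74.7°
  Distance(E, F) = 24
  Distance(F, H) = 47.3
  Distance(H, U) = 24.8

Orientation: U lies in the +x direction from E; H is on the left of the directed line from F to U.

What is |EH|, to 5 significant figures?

57.438

Checks: E.y = 0.00, U.y = 0.00 ✓; |FH| = 47.30 ✓; |HU| = 24.80 ✓.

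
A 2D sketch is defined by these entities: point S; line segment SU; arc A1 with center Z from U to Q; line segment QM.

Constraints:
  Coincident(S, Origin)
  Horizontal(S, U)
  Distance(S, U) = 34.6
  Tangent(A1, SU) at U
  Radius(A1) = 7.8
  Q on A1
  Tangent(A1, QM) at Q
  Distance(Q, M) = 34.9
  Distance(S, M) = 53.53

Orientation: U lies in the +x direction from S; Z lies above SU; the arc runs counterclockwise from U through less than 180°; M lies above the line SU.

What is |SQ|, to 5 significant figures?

43.242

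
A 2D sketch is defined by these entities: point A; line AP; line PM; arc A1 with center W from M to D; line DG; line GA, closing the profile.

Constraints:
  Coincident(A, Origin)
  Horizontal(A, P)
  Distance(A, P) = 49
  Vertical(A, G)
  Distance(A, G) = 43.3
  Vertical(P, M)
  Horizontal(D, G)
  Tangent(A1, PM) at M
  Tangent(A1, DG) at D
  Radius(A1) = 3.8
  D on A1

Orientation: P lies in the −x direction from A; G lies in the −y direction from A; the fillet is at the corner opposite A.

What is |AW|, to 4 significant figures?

60.03

A and G share the same x with |AG| = 43.3 and G on the −y side, so G = (0.000, -43.30). The virtual corner opposite A is at (-49.00, -43.30). A1 meets PM tangentially, so WM is at right angles to PM and since A1 is tangent to DG there, WD ⟂ DG, with radius 3.8, so the center W sits 3.8 in from both sides at W = (-45.20, -39.50). Then |AW| = |W − A| = 60.03.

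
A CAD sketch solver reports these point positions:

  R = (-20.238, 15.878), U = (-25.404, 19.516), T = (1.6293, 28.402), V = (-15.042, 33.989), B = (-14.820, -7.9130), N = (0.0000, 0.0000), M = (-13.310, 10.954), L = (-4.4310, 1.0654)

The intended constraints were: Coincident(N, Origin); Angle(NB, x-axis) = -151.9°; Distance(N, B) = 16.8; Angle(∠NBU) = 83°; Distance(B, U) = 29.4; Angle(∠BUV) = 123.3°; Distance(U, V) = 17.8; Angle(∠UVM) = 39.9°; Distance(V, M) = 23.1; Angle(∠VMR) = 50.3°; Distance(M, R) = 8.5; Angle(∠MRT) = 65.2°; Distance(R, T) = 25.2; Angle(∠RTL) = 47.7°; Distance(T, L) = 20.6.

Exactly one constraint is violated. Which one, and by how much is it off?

Distance(T, L) = 20.6 — off by 7.40.

N = (0.00, 0.00) ✓; NB at -151.9° ✓; |NB| = 16.80 ✓; ∠NBU = 83.00° ✓; |BU| = 29.40 ✓; ∠BUV = 123.3° ✓; |UV| = 17.80 ✓; ∠UVM = 39.90° ✓; |VM| = 23.10 ✓; ∠VMR = 50.30° ✓; |MR| = 8.500 ✓; ∠MRT = 65.20° ✓; |RT| = 25.20 ✓; ∠RTL = 47.70° ✓; |TL| = 28.00 ✗.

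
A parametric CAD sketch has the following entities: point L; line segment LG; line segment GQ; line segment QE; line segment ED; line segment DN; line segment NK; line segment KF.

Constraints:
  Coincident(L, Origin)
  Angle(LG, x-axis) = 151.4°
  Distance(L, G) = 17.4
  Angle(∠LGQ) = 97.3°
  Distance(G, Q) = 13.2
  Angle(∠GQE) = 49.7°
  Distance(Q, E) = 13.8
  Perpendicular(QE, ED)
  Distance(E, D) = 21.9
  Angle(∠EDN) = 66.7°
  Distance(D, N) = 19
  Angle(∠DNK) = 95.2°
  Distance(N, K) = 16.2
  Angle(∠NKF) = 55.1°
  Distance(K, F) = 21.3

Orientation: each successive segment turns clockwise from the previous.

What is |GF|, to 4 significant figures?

8.200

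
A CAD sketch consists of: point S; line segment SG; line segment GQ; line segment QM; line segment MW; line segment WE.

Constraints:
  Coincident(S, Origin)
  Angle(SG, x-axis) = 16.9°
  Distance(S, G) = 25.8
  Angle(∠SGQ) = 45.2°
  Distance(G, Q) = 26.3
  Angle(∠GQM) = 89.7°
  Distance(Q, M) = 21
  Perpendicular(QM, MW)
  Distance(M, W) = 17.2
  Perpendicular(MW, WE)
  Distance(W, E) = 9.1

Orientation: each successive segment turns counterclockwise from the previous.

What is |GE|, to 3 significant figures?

14.9

QM ⟂ MW, so MW runs at -28.0°; with |MW| = 17.2, W = (6.86, -6.65). The perpendicularity gives WE at right angles to MW, so WE runs at 62.0°; with |WE| = 9.1, E = (11.1, 1.39). Then |GE| = |E − G| = 14.9.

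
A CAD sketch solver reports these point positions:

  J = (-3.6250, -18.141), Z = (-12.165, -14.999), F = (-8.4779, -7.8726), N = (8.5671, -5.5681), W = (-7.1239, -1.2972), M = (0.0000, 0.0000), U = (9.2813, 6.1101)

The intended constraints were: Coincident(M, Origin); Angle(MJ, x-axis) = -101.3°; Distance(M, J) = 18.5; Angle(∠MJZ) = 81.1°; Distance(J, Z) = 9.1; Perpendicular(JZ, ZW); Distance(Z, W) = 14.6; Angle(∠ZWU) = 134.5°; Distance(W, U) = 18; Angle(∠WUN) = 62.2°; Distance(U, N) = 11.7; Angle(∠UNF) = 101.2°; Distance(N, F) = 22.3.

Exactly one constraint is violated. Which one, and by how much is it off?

Distance(N, F) = 22.3 — off by 5.10.

M = (0.00, 0.00) ✓; MJ at -101.3° ✓; |MJ| = 18.50 ✓; ∠MJZ = 81.10° ✓; |JZ| = 9.100 ✓; ∠(JZ, ZW) = 90.00° ✓; |ZW| = 14.60 ✓; ∠ZWU = 134.5° ✓; |WU| = 18.00 ✓; ∠WUN = 62.20° ✓; |UN| = 11.70 ✓; ∠UNF = 101.2° ✓; |NF| = 17.20 ✗.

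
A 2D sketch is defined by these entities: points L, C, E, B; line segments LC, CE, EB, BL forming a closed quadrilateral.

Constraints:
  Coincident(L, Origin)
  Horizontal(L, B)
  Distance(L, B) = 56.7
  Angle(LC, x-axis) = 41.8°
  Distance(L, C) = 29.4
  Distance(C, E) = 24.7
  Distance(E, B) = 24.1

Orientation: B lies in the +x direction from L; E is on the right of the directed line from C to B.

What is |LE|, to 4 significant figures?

32.84

Checks: |CE| = 24.70 ✓; |EB| = 24.10 ✓.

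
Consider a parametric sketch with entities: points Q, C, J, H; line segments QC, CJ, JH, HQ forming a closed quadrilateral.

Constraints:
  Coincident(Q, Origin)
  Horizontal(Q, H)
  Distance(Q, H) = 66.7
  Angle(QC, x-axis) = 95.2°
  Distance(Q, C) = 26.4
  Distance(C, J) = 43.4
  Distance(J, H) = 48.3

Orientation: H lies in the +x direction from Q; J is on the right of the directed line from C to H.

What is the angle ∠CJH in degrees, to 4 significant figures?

107.3°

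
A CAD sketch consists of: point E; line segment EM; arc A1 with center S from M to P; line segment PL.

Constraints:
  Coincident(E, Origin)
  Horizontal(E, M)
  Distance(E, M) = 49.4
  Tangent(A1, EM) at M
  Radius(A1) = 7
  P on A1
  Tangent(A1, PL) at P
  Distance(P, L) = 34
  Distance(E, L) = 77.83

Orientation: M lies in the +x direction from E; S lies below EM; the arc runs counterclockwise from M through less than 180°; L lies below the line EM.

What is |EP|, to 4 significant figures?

46.20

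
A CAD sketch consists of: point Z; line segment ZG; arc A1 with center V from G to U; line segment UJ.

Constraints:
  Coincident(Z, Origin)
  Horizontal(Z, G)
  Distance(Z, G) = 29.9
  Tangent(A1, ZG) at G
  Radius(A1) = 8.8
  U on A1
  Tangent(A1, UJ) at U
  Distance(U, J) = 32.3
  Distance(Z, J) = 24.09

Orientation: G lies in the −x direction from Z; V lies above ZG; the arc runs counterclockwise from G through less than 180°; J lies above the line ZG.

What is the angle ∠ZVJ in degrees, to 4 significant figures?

43.58°

Z is at the origin; ZG is horizontal with |ZG| = 29.9 and G on the −x side, so G = (-29.90, 0.000). Tangency of A1 to ZG means the radius VG is perpendicular to ZG, so V = G + (0, 8.8) = (-29.90, 8.800). Since VU ⟂ UJ (tangency), |VJ| = √(8.8² + 32.3²) = 33.48 regardless of where U sits on A1. So J lies on both circle(Z, 24.09) and circle(V, 33.48); the above-ZG intersection is J = (-0.1182, 24.09). U is the foot of the tangent from J: U = (-23.96, 2.303).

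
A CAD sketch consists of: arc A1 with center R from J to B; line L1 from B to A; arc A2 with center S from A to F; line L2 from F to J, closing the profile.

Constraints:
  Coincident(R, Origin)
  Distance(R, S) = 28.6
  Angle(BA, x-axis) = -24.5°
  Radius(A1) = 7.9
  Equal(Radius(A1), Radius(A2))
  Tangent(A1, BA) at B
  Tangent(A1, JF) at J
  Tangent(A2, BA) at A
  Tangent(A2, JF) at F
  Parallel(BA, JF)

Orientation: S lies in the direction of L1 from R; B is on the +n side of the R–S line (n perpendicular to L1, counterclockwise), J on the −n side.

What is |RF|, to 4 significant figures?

29.67

The slot axis is L1's direction at -24.5°, so u = (cos -24.5°, sin -24.5°) = (0.9100, -0.4147) and n = (−sin -24.5°, cos -24.5°) = (0.4147, 0.9100). R is at the origin and S lies 28.6 along u from R, so S = 28.6·u = (26.02, -11.86). Tangency of A1 to both parallel lines with radius 7.9 puts B and J at R ± 7.9·n: B = (3.276, 7.189), J = (-3.276, -7.189). Equal radii place A and F the same way about S: A = S + 7.9·n = (29.30, -4.672), F = S − 7.9·n = (22.75, -19.05). Then |RF| = |F − R| = 29.67.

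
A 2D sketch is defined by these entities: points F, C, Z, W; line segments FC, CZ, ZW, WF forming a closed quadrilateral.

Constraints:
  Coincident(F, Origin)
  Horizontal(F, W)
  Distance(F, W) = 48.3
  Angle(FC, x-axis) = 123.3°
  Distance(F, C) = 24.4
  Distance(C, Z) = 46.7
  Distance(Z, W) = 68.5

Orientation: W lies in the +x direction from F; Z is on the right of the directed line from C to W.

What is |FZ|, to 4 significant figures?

30.24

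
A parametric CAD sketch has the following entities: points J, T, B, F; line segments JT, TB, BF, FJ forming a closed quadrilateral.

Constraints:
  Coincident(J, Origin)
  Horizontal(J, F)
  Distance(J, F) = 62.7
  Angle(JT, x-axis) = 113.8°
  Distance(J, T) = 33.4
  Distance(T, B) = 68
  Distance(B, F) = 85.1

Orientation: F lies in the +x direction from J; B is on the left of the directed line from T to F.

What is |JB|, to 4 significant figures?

86.55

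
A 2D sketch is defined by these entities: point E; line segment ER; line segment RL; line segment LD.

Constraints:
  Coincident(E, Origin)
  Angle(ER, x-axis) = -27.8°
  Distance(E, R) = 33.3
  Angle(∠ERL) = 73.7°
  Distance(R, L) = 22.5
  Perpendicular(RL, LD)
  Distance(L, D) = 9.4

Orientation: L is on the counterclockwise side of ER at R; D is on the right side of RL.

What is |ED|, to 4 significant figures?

43.40

E is at the origin; ER runs at -27.8° with length 33.3, so R = 33.3·(cos -27.8°, sin -27.8°) = (29.46, -15.53). ∠ERL = 73.7°, so RL runs at -27.8° + (180° − 73.7°) = 78.50° from the x-axis; with |RL| = 22.5, L = R + 22.5·(cos 78.50°, sin 78.50°) = (33.94, 6.518). RL ⟂ LD; with |LD| = 9.4 on the right of RL, D = L + 9.4·(0.9799, -0.1994) = (43.15, 4.644). Then |ED| = |D − E| = 43.40.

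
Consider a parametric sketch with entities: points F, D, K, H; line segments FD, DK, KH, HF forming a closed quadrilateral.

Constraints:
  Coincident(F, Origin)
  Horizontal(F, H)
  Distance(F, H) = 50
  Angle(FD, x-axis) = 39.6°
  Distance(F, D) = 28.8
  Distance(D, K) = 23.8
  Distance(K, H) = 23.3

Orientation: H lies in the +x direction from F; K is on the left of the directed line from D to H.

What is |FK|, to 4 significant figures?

50.98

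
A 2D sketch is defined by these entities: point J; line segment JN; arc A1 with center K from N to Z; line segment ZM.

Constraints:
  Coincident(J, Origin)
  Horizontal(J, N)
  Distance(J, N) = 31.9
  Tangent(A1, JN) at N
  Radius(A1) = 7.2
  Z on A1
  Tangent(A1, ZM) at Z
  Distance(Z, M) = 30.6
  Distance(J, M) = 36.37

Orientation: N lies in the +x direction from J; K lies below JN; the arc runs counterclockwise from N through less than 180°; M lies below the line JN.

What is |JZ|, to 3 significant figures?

25.6

Checks: |KZ| = 7.200 ✓; ∠(KZ, ZM) = 90.00° ✓; |ZM| = 30.60 ✓; |JM| = 36.37 ✓.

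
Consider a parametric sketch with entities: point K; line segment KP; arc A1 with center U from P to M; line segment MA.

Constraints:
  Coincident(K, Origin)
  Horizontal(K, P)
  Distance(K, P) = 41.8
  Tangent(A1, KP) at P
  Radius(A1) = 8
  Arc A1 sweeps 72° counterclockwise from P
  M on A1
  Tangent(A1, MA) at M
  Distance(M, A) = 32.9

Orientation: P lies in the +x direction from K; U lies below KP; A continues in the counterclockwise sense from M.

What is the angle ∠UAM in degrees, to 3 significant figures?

13.7°

On A1, P sits at bearing 90° from U; a 72° counterclockwise sweep puts M at bearing 162°, so M = U + 8.0·(cos 162°, sin 162°) = (34.2, -5.53). A1 meets MA tangentially, so UM is at right angles to MA, so MA runs along (−sin 162°, cos 162°); with |MA| = 32.9, A = (24.0, -36.8). Then cos ∠UAM = AU·AM / (|AU||AM|), giving 13.7°.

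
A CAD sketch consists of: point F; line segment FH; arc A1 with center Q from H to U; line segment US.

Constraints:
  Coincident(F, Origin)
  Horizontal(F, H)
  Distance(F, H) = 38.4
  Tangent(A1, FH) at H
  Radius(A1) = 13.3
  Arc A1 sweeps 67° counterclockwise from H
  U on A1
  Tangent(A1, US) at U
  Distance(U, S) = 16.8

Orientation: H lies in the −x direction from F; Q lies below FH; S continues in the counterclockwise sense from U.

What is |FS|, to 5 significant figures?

61.871

On A1, H sits at bearing 90° from Q; a 67° counterclockwise sweep puts U at bearing 157°, so U = Q + 13.3·(cos 157°, sin 157°) = (-50.643, -8.1033). The tangent condition forces QU to be normal to US, so US runs along (−sin 157°, cos 157°); with |US| = 16.8, S = (-57.207, -23.568). Then |FS| = |S − F| = 61.871.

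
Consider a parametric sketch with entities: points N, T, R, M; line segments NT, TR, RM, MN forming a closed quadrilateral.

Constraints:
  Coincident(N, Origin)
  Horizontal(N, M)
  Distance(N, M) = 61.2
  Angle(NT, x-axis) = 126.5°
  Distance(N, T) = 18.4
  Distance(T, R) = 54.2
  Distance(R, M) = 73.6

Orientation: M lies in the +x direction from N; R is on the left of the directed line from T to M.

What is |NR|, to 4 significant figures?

62.99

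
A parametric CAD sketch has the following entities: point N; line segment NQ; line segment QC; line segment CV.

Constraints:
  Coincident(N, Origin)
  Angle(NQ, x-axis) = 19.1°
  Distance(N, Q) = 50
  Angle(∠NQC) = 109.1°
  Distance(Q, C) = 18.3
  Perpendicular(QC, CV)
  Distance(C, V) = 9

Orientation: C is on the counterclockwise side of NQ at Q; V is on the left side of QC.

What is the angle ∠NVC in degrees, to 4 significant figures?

137.8°

N is at the origin; NQ runs at 19.1° with length 50.0, so Q = 50.0·(cos 19.1°, sin 19.1°) = (47.25, 16.36). ∠NQC = 109.1°, so QC runs at 19.1° + (180° − 109.1°) = 90.00° from the x-axis; with |QC| = 18.3, C = Q + 18.3·(cos 90.00°, sin 90.00°) = (47.25, 34.66). QC is perpendicular to CV; with |CV| = 9.0 on the left of QC, V = C + 9.0·(-1.000, 6.123e-17) = (38.25, 34.66). Then cos ∠NVC = VN·VC / (|VN||VC|), giving 137.8°.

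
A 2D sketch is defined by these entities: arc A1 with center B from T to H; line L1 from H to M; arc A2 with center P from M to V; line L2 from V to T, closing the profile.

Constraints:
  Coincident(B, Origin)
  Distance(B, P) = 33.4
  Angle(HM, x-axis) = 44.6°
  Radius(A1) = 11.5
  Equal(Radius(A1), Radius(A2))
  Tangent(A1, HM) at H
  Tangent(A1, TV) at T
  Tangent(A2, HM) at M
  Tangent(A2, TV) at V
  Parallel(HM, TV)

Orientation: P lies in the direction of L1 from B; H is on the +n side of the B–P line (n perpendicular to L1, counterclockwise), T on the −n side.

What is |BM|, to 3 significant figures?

35.3

The slot axis is L1's direction at 44.6°, so u = (cos 44.6°, sin 44.6°) = (0.712, 0.702) and n = (−sin 44.6°, cos 44.6°) = (-0.702, 0.712). B is at the origin and P lies 33.4 along u from B, so P = 33.4·u = (23.8, 23.5). Tangency of A1 to both parallel lines with radius 11.5 puts H and T at B ± 11.5·n: H = (-8.07, 8.19), T = (8.07, -8.19). Equal radii place M and V the same way about P: M = P + 11.5·n = (15.7, 31.6), V = P − 11.5·n = (31.9, 15.3). Then |BM| = |M − B| = 35.3.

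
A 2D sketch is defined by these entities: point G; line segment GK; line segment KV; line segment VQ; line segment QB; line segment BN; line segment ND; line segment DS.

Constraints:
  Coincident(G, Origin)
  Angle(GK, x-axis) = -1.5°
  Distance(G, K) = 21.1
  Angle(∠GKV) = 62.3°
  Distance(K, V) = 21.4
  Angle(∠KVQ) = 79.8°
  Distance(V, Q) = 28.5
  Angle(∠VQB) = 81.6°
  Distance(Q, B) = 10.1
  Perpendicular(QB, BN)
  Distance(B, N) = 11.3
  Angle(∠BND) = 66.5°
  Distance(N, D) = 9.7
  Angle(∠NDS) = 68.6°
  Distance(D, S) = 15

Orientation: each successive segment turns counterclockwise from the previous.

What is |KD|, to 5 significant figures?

27.099

QB is perpendicular to BN, so BN runs at 44.800°; with |BN| = 11.3, N = (3.8400, 2.5323). ∠BND = 66.5° gives ND at 158.30° from the x-axis; with |ND| = 9.7, D = (-5.1726, 6.1188). Then |KD| = |D − K| = 27.099.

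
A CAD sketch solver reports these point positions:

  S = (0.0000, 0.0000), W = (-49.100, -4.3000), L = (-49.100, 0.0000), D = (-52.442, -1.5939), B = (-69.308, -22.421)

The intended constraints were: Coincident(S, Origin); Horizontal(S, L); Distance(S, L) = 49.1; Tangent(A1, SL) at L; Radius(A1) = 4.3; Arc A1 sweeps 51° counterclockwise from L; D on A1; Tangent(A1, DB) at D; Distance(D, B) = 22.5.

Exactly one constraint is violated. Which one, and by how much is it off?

Distance(D, B) = 22.5 — off by 4.30.

S = (0.00, 0.00) ✓; S.y = 0.00, L.y = 0.00 ✓; |SL| = 49.10 ✓; ∠(WL, LS) = 90.00° ✓; |WL| = 4.300 ✓; bearing(W→D) − bearing(W→L) = 51.00° ✓; |WD| = 4.300 ✓; ∠(WD, DB) = 90.00° ✓; |DB| = 26.80 ✗.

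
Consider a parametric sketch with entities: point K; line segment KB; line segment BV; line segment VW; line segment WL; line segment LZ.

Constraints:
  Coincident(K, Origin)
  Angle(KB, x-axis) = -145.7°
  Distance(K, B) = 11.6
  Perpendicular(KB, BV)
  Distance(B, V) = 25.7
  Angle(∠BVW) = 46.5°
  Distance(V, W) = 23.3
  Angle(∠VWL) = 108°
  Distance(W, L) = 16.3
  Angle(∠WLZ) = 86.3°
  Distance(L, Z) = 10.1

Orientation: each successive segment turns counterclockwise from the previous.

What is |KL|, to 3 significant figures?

5.33

K is at the origin; KB runs at -145.7° with length 11.6, so B = (-9.58, -6.54). The perpendicularity gives BV at right angles to KB, so BV runs at -55.7°; with |BV| = 25.7, V = (4.90, -27.8). ∠BVW = 46.5° gives VW at 77.8° from the x-axis; with |VW| = 23.3, W = (9.82, -4.99). ∠VWL = 108.0° gives WL at 150° from the x-axis; with |WL| = 16.3, L = (-4.26, 3.21). Then |KL| = |L − K| = 5.33.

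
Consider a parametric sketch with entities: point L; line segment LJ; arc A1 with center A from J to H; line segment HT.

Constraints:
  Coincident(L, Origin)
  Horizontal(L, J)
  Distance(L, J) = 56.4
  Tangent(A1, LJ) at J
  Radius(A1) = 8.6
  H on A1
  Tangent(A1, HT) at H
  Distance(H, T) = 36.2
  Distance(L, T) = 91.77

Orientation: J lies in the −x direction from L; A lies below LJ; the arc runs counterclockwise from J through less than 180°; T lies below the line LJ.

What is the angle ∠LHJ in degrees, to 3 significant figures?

21.8°

Checks: L.y = 0.00, J.y = 0.00 ✓; ∠(AJ, JL) = 90.00° ✓; |AH| = 8.600 ✓; ∠(AH, HT) = 90.00° ✓; |HT| = 36.20 ✓; |LT| = 91.77 ✓.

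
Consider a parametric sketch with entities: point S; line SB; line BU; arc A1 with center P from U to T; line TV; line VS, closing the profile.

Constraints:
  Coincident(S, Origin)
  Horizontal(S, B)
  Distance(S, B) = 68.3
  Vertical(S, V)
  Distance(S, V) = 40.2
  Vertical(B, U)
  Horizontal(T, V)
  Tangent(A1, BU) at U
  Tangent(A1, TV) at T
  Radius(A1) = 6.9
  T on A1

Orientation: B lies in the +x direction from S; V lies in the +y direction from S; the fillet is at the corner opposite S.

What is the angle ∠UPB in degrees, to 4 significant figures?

78.29°

S is at the origin; S and B share the same y with |SB| = 68.3 and B on the +x side, so B = (68.30, 0.000). SV is vertical with |SV| = 40.2 and V on the +y side, so V = (0.000, 40.20). The virtual corner opposite S is at (68.30, 40.20). Since A1 is tangent to BU there, PU ⟂ BU and tangency of A1 to TV means the radius PT is perpendicular to TV, with radius 6.9, so the center P sits 6.9 in from both sides at P = (61.40, 33.30). That places the tangent points at U = (68.30, 33.30) on BU and T = (61.40, 40.20) on TV. Then cos ∠UPB = PU·PB / (|PU||PB|), giving 78.29°.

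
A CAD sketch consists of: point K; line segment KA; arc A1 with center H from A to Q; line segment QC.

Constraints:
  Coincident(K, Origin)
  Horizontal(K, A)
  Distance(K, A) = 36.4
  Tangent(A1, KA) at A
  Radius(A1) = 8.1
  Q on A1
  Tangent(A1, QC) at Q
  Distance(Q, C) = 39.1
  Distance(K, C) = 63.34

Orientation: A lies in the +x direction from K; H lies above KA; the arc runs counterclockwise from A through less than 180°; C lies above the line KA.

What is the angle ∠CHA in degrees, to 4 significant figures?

172.4°

K is at the origin; K and A share the same y with |KA| = 36.4 and A on the +x side, so A = (36.40, 0.000). A1 meets KA tangentially, so HA is at right angles to KA, so H = A + (0, 8.1) = (36.40, 8.100). Since HQ ⟂ QC (tangency), |HC| = √(8.1² + 39.1²) = 39.93 regardless of where Q sits on A1. So C lies on both circle(K, 63.34) and circle(H, 39.93); the above-KA intersection is C = (41.70, 47.68). Q is the foot of the tangent from C: Q = (44.48, 8.676).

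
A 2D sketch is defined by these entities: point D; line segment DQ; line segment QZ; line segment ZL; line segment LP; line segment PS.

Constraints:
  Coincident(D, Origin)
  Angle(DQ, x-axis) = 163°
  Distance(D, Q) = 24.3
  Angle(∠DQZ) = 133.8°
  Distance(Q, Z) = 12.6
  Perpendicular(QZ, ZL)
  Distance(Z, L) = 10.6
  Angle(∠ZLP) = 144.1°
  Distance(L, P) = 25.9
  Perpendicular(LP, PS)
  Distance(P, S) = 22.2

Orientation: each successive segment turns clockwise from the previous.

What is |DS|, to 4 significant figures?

3.888

D is at the origin; DQ runs at 163.0° with length 24.3, so Q = (-23.24, 7.105). ∠DQZ = 133.8° gives QZ at 116.8° from the x-axis; with |QZ| = 12.6, Z = (-28.92, 18.35). QZ ⟂ ZL, so ZL runs at 26.80°; with |ZL| = 10.6, L = (-19.46, 23.13). ∠ZLP = 144.1° gives LP at -9.100° from the x-axis; with |LP| = 25.9, P = (6.116, 19.03). The perpendicularity gives PS at right angles to LP, so PS runs at -99.10°; with |PS| = 22.2, S = (2.605, -2.886). Then |DS| = |S − D| = 3.888.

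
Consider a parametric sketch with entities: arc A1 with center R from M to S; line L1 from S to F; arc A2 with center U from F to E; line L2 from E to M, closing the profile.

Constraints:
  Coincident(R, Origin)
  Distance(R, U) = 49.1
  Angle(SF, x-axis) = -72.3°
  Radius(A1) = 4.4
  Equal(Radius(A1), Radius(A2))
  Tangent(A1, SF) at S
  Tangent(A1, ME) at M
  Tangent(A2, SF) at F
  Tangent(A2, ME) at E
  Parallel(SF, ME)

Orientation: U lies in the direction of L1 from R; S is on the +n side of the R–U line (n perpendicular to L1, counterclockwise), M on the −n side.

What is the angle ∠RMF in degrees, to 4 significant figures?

79.84°

The slot axis is L1's direction at -72.3°, so u = (cos -72.3°, sin -72.3°) = (0.3040, -0.9527) and n = (−sin -72.3°, cos -72.3°) = (0.9527, 0.3040). R is at the origin and U lies 49.1 along u from R, so U = 49.1·u = (14.93, -46.78). Tangency of A1 to both parallel lines with radius 4.4 puts S and M at R ± 4.4·n: S = (4.192, 1.338), M = (-4.192, -1.338). Equal radii place F and E the same way about U: F = U + 4.4·n = (19.12, -45.44), E = U − 4.4·n = (10.74, -48.11). Then cos ∠RMF = MR·MF / (|MR||MF|), giving 79.84°.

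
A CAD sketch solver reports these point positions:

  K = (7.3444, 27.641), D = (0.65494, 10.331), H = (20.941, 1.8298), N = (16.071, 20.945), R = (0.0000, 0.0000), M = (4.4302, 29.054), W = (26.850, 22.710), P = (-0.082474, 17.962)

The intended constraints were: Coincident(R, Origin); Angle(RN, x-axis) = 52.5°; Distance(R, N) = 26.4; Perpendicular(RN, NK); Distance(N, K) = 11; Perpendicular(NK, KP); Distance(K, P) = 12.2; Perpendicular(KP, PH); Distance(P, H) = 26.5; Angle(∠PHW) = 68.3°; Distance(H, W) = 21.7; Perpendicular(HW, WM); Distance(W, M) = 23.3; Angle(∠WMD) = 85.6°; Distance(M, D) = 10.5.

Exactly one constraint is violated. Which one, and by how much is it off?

Distance(M, D) = 10.5 — off by 8.60.

R = (0.00, 0.00) ✓; RN at 52.50° ✓; |RN| = 26.40 ✓; ∠(RN, NK) = 90.00° ✓; |NK| = 11.00 ✓; ∠(NK, KP) = 90.00° ✓; |KP| = 12.20 ✓; ∠(KP, PH) = 90.00° ✓; |PH| = 26.50 ✓; ∠PHW = 68.30° ✓; |HW| = 21.70 ✓; ∠(HW, WM) = 90.00° ✓; |WM| = 23.30 ✓; ∠WMD = 85.60° ✓; |MD| = 19.10 ✗.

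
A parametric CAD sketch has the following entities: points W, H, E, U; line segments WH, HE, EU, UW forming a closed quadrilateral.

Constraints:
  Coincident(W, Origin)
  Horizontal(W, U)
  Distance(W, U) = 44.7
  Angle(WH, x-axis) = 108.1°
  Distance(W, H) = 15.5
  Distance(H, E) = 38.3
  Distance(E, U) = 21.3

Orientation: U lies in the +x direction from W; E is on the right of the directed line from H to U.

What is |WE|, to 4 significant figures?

26.85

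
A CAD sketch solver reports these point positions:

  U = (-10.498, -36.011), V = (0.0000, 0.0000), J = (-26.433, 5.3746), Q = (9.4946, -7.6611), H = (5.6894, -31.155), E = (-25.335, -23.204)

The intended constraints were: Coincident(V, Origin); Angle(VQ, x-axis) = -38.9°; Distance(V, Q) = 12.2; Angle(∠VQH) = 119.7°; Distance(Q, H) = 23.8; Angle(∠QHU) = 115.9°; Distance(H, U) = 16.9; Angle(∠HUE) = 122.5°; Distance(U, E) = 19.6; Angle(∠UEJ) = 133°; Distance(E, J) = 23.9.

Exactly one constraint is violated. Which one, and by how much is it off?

Distance(E, J) = 23.9 — off by 4.70.

V = (0.00, 0.00) ✓; VQ at -38.90° ✓; |VQ| = 12.20 ✓; ∠VQH = 119.7° ✓; |QH| = 23.80 ✓; ∠QHU = 115.9° ✓; |HU| = 16.90 ✓; ∠HUE = 122.5° ✓; |UE| = 19.60 ✓; ∠UEJ = 133.0° ✓; |EJ| = 28.60 ✗.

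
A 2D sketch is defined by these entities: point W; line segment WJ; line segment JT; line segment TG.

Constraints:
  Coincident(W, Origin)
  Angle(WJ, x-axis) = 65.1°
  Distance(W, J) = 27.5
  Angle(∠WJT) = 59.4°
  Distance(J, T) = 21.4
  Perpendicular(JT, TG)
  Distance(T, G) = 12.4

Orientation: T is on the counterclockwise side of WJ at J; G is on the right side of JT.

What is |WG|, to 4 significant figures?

36.82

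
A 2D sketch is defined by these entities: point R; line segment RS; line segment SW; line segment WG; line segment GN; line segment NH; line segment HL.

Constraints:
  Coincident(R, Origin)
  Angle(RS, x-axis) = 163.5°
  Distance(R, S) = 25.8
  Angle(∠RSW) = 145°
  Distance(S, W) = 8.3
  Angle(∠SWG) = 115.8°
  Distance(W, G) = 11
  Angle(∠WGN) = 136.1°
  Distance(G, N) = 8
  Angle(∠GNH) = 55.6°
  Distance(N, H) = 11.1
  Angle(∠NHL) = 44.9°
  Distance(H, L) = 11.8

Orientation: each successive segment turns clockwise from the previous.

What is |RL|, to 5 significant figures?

36.955

R is at the origin; RS runs at 163.5° with length 25.8, so S = (-24.738, 7.3276). ∠RSW = 145.0° gives SW at 128.50° from the x-axis; with |SW| = 8.3, W = (-29.904, 13.823). ∠SWG = 115.8° gives WG at 64.300° from the x-axis; with |WG| = 11.0, G = (-25.134, 23.735). ∠WGN = 136.1° gives GN at 20.400° from the x-axis; with |GN| = 8.0, N = (-17.636, 26.524). ∠GNH = 55.6° gives NH at -104.00° from the x-axis; with |NH| = 11.1, H = (-20.321, 15.753). ∠NHL = 44.9° gives HL at 120.90° from the x-axis; with |HL| = 11.8, L = (-26.381, 25.879). Then |RL| = |L − R| = 36.955.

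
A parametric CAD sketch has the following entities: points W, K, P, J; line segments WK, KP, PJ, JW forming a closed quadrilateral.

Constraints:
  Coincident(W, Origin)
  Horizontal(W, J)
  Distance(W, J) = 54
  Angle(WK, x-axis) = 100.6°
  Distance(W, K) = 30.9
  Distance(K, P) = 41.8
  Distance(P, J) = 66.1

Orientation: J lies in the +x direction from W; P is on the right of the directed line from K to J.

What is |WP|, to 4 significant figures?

15.72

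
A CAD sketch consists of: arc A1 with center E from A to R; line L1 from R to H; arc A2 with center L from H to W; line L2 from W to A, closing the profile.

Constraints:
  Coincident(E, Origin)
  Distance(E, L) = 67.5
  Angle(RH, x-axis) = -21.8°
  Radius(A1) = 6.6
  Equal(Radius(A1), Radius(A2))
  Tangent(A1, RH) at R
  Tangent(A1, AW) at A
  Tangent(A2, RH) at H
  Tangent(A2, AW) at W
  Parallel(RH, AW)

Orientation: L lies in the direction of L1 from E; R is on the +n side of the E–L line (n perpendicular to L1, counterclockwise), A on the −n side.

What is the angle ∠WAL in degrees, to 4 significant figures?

5.585°

Tangency of A1 to both parallel lines with radius 6.6 puts R and A at E ± 6.6·n: R = (2.451, 6.128), A = (-2.451, -6.128). Equal radii place H and W the same way about L: H = L + 6.6·n = (65.12, -18.94), W = L − 6.6·n = (60.22, -31.20). Then cos ∠WAL = AW·AL / (|AW||AL|), giving 5.585°.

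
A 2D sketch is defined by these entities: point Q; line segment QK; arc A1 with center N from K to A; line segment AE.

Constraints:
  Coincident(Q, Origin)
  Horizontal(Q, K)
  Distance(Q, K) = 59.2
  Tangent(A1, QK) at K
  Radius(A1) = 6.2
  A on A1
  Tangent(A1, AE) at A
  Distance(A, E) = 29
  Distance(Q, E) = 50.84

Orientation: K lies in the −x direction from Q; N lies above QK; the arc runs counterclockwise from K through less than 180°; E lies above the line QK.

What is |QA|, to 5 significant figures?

53.711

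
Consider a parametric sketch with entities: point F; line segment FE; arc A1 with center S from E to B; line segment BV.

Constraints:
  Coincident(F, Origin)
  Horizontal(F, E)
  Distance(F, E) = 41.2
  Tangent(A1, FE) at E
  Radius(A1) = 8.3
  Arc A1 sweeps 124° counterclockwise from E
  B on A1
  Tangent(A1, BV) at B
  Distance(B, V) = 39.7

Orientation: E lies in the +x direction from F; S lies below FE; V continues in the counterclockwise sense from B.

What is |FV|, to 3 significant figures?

72.8

On A1, E sits at bearing 90° from S; a 124° counterclockwise sweep puts B at bearing 214°, so B = S + 8.3·(cos 214°, sin 214°) = (34.3, -12.9). A1 meets BV tangentially, so SB is at right angles to BV, so BV runs along (−sin 214°, cos 214°); with |BV| = 39.7, V = (56.5, -45.9). Then |FV| = |V − F| = 72.8.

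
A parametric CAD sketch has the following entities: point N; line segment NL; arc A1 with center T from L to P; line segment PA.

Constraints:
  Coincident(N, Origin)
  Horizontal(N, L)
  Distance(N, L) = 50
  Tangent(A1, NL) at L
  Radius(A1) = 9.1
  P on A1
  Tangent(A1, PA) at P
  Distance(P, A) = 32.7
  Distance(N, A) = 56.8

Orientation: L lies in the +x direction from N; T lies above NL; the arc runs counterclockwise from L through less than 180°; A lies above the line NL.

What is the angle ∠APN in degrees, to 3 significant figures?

69.6°

Checks: ∠(TL, LN) = 90.00° ✓; |TL| = 9.100 ✓; |TP| = 9.100 ✓; ∠(TP, PA) = 90.00° ✓; |PA| = 32.70 ✓; |NA| = 56.80 ✓.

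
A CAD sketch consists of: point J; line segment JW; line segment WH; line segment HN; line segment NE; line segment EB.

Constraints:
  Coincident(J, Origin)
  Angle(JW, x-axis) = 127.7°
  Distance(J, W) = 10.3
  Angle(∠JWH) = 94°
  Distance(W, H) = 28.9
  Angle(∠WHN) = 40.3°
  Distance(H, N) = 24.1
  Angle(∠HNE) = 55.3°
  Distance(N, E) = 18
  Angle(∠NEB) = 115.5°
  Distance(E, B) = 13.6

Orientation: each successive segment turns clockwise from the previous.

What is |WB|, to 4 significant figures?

22.45

J is at the origin; JW runs at 127.7° with length 10.3, so W = (-6.299, 8.150). ∠JWH = 94.0° gives WH at 41.70° from the x-axis; with |WH| = 28.9, H = (15.28, 27.37). ∠WHN = 40.3° gives HN at -98.00° from the x-axis; with |HN| = 24.1, N = (11.93, 3.509). ∠HNE = 55.3° gives NE at 137.3° from the x-axis; with |NE| = 18.0, E = (-1.303, 15.72). ∠NEB = 115.5° gives EB at 72.80° from the x-axis; with |EB| = 13.6, B = (2.718, 28.71). Then |WB| = |B − W| = 22.45.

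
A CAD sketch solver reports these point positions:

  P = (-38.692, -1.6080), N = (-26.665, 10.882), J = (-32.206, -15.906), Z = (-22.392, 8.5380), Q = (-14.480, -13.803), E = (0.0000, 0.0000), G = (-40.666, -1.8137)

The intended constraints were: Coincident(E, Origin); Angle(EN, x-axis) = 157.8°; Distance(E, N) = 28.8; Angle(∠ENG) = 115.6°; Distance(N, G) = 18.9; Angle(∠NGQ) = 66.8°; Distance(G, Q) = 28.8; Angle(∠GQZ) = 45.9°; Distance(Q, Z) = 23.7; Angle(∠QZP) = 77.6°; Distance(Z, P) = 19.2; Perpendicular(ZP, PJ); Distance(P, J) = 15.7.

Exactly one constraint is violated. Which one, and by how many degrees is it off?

Perpendicular(ZP, PJ) — off by 7.50°.

E = (0.00, 0.00) ✓; EN at 157.8° ✓; |EN| = 28.80 ✓; ∠ENG = 115.6° ✓; |NG| = 18.90 ✓; ∠NGQ = 66.80° ✓; |GQ| = 28.80 ✓; ∠GQZ = 45.90° ✓; |QZ| = 23.70 ✓; ∠QZP = 77.60° ✓; |ZP| = 19.20 ✓; ∠(ZP, PJ) = 82.50° ✗; |PJ| = 15.70 ✓.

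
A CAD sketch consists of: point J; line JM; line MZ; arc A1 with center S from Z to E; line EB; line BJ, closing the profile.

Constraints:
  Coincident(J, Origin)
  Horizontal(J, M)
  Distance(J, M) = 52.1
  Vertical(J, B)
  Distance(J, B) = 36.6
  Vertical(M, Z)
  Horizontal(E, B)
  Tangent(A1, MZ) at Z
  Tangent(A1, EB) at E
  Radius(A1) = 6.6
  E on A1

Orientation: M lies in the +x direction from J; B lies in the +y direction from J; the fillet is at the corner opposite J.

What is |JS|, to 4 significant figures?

54.50

J is at the origin; J and M share the same y with |JM| = 52.1 and M on the +x side, so M = (52.10, 0.000). J and B share the same x with |JB| = 36.6 and B on the +y side, so B = (0.000, 36.60). The virtual corner opposite J is at (52.10, 36.60). A1 meets MZ tangentially, so SZ is at right angles to MZ and A1 meets EB tangentially, so SE is at right angles to EB, with radius 6.6, so the center S sits 6.6 in from both sides at S = (45.50, 30.00). Then |JS| = |S − J| = 54.50.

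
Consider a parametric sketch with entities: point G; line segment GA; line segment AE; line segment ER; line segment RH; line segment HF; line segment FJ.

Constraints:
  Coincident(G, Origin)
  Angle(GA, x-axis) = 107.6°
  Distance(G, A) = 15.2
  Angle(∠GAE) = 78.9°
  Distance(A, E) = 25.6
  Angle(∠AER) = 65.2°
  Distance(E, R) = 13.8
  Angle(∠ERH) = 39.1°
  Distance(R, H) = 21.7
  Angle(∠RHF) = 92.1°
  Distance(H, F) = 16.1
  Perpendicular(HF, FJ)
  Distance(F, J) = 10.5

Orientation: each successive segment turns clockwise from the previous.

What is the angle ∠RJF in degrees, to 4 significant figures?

123.5°

∠RHF = 92.1° gives HF at 22.90° from the x-axis; with |HF| = 16.1, F = (23.63, 30.84). HF is perpendicular to FJ, so FJ runs at -67.10°; with |FJ| = 10.5, J = (27.72, 21.16). Then cos ∠RJF = JR·JF / (|JR||JF|), giving 123.5°.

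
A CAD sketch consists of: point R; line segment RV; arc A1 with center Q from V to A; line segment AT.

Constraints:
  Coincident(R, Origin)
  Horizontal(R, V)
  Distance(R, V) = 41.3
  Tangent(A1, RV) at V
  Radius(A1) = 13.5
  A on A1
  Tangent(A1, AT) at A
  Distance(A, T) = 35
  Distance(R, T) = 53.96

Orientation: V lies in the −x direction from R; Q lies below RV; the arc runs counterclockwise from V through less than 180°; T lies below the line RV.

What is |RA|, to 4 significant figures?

55.74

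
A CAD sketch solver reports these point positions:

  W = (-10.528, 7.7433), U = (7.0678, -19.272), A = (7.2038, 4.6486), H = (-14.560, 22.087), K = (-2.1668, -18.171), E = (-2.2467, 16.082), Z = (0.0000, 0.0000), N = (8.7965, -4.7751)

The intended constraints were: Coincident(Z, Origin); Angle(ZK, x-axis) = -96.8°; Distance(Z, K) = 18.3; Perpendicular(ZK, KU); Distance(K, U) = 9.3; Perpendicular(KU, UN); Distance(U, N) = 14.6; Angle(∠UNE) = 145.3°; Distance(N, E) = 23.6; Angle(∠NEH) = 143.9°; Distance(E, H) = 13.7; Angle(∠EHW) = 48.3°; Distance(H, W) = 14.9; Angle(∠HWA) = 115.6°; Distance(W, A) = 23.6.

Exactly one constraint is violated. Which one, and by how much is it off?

Distance(W, A) = 23.6 — off by 5.60.

Z = (0.00, 0.00) ✓; ZK at -96.80° ✓; |ZK| = 18.30 ✓; ∠(ZK, KU) = 90.00° ✓; |KU| = 9.300 ✓; ∠(KU, UN) = 90.00° ✓; |UN| = 14.60 ✓; ∠UNE = 145.3° ✓; |NE| = 23.60 ✓; ∠NEH = 143.9° ✓; |EH| = 13.70 ✓; ∠EHW = 48.30° ✓; |HW| = 14.90 ✓; ∠HWA = 115.6° ✓; |WA| = 18.00 ✗.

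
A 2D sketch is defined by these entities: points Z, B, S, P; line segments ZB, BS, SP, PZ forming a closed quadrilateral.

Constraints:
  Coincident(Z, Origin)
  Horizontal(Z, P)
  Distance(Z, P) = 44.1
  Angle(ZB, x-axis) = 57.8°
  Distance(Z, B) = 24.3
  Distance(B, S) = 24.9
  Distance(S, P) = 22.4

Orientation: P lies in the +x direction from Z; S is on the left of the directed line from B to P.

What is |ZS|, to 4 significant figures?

43.52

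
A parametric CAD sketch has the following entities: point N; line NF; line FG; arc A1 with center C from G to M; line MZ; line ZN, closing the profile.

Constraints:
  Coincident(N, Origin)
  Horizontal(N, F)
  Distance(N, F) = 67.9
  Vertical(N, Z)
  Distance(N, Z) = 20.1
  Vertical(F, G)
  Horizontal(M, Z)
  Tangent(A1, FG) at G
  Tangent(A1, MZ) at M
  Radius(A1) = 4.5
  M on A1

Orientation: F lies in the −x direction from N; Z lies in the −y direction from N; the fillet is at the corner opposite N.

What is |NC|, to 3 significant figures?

65.3

N is at the origin; NF is horizontal with |NF| = 67.9 and F on the −x side, so F = (-67.9, 0.00). NZ is vertical with |NZ| = 20.1 and Z on the −y side, so Z = (0.00, -20.1). The virtual corner opposite N is at (-67.9, -20.1). The tangent condition forces CG to be normal to FG and tangency of A1 to MZ means the radius CM is perpendicular to MZ, with radius 4.5, so the center C sits 4.5 in from both sides at C = (-63.4, -15.6). Then |NC| = |C − N| = 65.3.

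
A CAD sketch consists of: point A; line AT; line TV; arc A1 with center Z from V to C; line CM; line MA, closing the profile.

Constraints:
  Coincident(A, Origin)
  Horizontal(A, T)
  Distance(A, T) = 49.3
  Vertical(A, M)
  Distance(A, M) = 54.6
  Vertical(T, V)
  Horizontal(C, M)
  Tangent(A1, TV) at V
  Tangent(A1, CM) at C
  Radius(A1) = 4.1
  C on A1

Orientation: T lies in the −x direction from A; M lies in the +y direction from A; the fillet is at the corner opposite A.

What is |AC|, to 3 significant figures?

70.9

The virtual corner opposite A is at (-49.3, 54.6). Since A1 is tangent to TV there, ZV ⟂ TV and tangency of A1 to CM means the radius ZC is perpendicular to CM, with radius 4.1, so the center Z sits 4.1 in from both sides at Z = (-45.2, 50.5). That places the tangent points at V = (-49.3, 50.5) on TV and C = (-45.2, 54.6) on CM. Then |AC| = |C − A| = 70.9.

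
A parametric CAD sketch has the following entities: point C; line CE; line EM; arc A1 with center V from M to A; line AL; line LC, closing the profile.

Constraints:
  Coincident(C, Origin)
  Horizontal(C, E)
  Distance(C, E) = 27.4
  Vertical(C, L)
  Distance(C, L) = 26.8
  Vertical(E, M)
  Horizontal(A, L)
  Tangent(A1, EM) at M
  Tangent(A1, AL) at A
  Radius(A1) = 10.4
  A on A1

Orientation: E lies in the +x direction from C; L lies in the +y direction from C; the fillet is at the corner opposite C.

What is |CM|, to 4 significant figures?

31.93

The virtual corner opposite C is at (27.40, 26.80). The tangent condition forces VM to be normal to EM and A1 meets AL tangentially, so VA is at right angles to AL, with radius 10.4, so the center V sits 10.4 in from both sides at V = (17.00, 16.40). That places the tangent points at M = (27.40, 16.40) on EM and A = (17.00, 26.80) on AL. Then |CM| = |M − C| = 31.93.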